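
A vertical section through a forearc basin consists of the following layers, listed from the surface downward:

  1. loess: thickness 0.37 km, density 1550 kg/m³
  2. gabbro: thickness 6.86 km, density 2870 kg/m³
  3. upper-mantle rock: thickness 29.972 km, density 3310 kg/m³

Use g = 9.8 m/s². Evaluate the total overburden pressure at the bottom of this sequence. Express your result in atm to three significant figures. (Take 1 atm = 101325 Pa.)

loess: 1550 kg/m³ × 9.8 m/s² × 370 m = 5.620×10^6 Pa = 55.47 atm
gabbro: 2870 kg/m³ × 9.8 m/s² × 6860 m = 1.929×10^8 Pa = 1904 atm
upper-mantle rock: 3310 kg/m³ × 9.8 m/s² × 29972 m = 9.722×10^8 Pa = 9595 atm
Total = 55.47 + 1904 + 9595 = 11555 atm

11600 atm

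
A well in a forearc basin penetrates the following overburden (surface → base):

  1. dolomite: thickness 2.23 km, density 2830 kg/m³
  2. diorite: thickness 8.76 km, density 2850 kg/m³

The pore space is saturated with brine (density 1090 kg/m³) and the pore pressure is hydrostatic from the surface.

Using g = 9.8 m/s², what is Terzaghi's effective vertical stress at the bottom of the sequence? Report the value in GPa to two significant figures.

Overburden (lithostatic) stress σ_v:
dolomite: 2830 kg/m³ × 9.8 m/s² × 2230 m = 6.185×10^7 Pa = 61.85 MPa
diorite: 2850 kg/m³ × 9.8 m/s² × 8760 m = 2.447×10^8 Pa = 244.7 MPa
Total = 61.85 + 244.7 = 306.51 MPa
Pore pressure P_p = 1090 kg/m³ × 9.8 m/s² × 10990 m = 1.174×10^8 Pa = 117.4 MPa
Effective stress σ' = σ_v − P_p = 306.5 − 117.4 = 189.12 MPa = 0.18912 GPa

0.19 GPa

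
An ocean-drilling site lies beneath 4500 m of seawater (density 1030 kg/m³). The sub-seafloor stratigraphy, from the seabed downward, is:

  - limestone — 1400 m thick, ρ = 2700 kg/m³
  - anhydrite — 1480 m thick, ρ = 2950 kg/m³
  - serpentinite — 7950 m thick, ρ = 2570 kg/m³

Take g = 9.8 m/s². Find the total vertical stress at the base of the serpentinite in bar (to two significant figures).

seawater: 1030 kg/m³ × 9.8 m/s² × 4500 m = 4.542×10^7 Pa = 454.2 bar
limestone: 2700 kg/m³ × 9.8 m/s² × 1400 m = 3.704×10^7 Pa = 370.4 bar
anhydrite: 2950 kg/m³ × 9.8 m/s² × 1480 m = 4.279×10^7 Pa = 427.9 bar
serpentinite: 2570 kg/m³ × 9.8 m/s² × 7950 m = 2.002×10^8 Pa = 2002 bar
Total = 454.2 + 370.4 + 427.9 + 2002 = 3254.8 bar

3300 bar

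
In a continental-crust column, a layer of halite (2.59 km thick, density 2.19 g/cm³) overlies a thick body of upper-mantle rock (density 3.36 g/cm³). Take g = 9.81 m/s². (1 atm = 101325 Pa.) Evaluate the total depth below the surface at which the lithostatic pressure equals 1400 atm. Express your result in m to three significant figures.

Pressure at base of upper layers: 2190×9.81×2590 = 5.564×10^7 Pa = 549.2 atm
Remaining pressure to be supplied by upper-mantle rock: 1.419×10^8 − 5.564×10^7 = 8.621×10^7 Pa
Additional depth in upper-mantle rock = 8.621×10^7 Pa / (3360 kg/m³ × 9.81 m/s²) = 2615.5 m
Total depth = 2590 m + 2615.5 m = 5205.5 m

5210 m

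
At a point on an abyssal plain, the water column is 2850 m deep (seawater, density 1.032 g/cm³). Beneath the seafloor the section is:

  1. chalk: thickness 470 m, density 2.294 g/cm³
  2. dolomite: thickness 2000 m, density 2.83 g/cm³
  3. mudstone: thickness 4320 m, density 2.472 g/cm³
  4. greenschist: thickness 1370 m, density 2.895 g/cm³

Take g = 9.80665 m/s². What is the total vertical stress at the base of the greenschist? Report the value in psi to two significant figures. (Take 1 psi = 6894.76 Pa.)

35000 psi

seawater: 1032 kg/m³ × 9.80665 m/s² × 2850 m = 2.884×10^7 Pa = 4183 psi
chalk: 2294 kg/m³ × 9.80665 m/s² × 470 m = 1.057×10^7 Pa = 1534 psi
dolomite: 2830 kg/m³ × 9.80665 m/s² × 2000 m = 5.551×10^7 Pa = 8050 psi
mudstone: 2472 kg/m³ × 9.80665 m/s² × 4320 m = 1.047×10^8 Pa = 15189 psi
greenschist: 2895 kg/m³ × 9.80665 m/s² × 1370 m = 3.889×10^7 Pa = 5641 psi
Total = 4183 + 1534 + 8050 + 15189 + 5641 = 34598 psi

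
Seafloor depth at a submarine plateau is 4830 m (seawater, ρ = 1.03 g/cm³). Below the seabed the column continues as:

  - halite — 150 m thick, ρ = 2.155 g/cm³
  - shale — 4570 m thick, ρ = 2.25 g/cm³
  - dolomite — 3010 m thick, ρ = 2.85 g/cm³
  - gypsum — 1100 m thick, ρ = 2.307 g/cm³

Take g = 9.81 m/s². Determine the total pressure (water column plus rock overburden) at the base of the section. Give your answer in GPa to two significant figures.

seawater: 1030 kg/m³ × 9.81 m/s² × 4830 m = 4.880×10^7 Pa = 0.04880 GPa
halite: 2155 kg/m³ × 9.81 m/s² × 150 m = 3.171×10^6 Pa = 3.171×10^-3 GPa
shale: 2250 kg/m³ × 9.81 m/s² × 4570 m = 1.009×10^8 Pa = 0.1009 GPa
dolomite: 2850 kg/m³ × 9.81 m/s² × 3010 m = 8.416×10^7 Pa = 0.08416 GPa
gypsum: 2307 kg/m³ × 9.81 m/s² × 1100 m = 2.489×10^7 Pa = 0.02489 GPa
Total = 0.04880 + 3.171×10^-3 + 0.1009 + 0.08416 + 0.02489 = 0.26190 GPa

0.26 GPa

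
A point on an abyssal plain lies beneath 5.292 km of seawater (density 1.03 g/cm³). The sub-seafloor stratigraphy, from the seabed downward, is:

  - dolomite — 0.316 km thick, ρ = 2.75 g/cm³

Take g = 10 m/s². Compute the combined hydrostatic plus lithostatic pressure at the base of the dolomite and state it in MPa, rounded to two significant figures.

seawater: 1030 kg/m³ × 10 m/s² × 5292 m = 5.451×10^7 Pa = 54.51 MPa
dolomite: 2750 kg/m³ × 10 m/s² × 316 m = 8.690×10^6 Pa = 8.690 MPa
Total = 54.51 + 8.690 = 63.198 MPa

63 MPa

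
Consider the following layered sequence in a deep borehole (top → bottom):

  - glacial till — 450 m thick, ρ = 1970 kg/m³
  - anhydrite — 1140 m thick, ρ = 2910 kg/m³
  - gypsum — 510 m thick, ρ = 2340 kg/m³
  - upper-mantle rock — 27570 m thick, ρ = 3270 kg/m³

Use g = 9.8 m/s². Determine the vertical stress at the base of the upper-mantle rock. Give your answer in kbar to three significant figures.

9.36 kbar

glacial till: 1970 kg/m³ × 9.8 m/s² × 450 m = 8.688×10^6 Pa = 0.08688 kbar
anhydrite: 2910 kg/m³ × 9.8 m/s² × 1140 m = 3.251×10^7 Pa = 0.3251 kbar
gypsum: 2340 kg/m³ × 9.8 m/s² × 510 m = 1.170×10^7 Pa = 0.1170 kbar
upper-mantle rock: 3270 kg/m³ × 9.8 m/s² × 27570 m = 8.835×10^8 Pa = 8.835 kbar
Total = 0.08688 + 0.3251 + 0.1170 + 8.835 = 9.3640 kbar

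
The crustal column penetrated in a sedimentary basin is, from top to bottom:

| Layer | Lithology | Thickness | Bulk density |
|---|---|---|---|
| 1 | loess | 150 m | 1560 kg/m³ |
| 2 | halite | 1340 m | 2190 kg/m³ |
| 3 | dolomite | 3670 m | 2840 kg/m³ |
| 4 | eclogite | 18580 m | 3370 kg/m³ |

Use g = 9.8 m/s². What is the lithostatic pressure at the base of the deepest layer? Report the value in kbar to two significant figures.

loess: 1560 kg/m³ × 9.8 m/s² × 150 m = 2.293×10^6 Pa = 0.02293 kbar
halite: 2190 kg/m³ × 9.8 m/s² × 1340 m = 2.876×10^7 Pa = 0.2876 kbar
dolomite: 2840 kg/m³ × 9.8 m/s² × 3670 m = 1.021×10^8 Pa = 1.021 kbar
eclogite: 3370 kg/m³ × 9.8 m/s² × 18580 m = 6.136×10^8 Pa = 6.136 kbar
Total = 0.02293 + 0.2876 + 1.021 + 6.136 = 7.4682 kbar

7.5 kbar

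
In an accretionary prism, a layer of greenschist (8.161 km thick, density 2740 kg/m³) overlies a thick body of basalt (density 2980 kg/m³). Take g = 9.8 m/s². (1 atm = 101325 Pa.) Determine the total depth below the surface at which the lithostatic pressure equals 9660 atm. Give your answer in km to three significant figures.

Pressure at base of upper layers: 2740×9.8×8161 = 2.191×10^8 Pa = 2163 atm
Remaining pressure to be supplied by basalt: 9.788×10^8 − 2.191×10^8 = 7.597×10^8 Pa
Additional depth in basalt = 7.597×10^8 Pa / (2980 kg/m³ × 9.8 m/s²) = 26012 m
Total depth = 8161 m + 26012 m = 34173 m
= 34.173 km

34.2 km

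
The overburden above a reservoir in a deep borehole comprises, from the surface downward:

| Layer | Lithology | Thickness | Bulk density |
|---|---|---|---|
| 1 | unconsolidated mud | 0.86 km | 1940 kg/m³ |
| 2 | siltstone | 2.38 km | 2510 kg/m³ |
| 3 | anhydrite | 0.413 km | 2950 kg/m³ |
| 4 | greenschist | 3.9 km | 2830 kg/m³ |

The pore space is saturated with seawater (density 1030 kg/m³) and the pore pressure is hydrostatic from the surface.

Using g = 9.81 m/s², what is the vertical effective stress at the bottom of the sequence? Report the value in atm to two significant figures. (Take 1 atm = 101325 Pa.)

Overburden (lithostatic) stress σ_v:
unconsolidated mud: 1940 kg/m³ × 9.81 m/s² × 860 m = 1.637×10^7 Pa = 16.37 MPa
siltstone: 2510 kg/m³ × 9.81 m/s² × 2380 m = 5.860×10^7 Pa = 58.60 MPa
anhydrite: 2950 kg/m³ × 9.81 m/s² × 413 m = 1.195×10^7 Pa = 11.95 MPa
greenschist: 2830 kg/m³ × 9.81 m/s² × 3900 m = 1.083×10^8 Pa = 108.3 MPa
Total = 16.37 + 58.60 + 11.95 + 108.3 = 195.19 MPa
Pore pressure P_p = 1030 kg/m³ × 9.81 m/s² × 7553 m = 7.632×10^7 Pa = 76.32 MPa
Effective stress σ' = σ_v − P_p = 195.2 − 76.32 = 118.88 MPa = 1173.2 atm

1200 atm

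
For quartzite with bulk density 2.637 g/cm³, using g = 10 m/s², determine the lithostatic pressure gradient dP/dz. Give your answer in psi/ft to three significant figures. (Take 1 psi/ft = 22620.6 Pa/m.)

1.17 psi/ft

dP/dz = ρg = 2637 kg/m³ × 10 m/s² = 26370 Pa/m
= 26370 Pa/m × (1 psi/ft / 22621 Pa/m) = 1.1658 psi/ft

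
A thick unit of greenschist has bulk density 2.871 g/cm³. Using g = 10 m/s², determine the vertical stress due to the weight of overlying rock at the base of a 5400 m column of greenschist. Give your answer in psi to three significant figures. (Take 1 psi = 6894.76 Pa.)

greenschist: 2871 kg/m³ × 10 m/s² × 5400 m = 1.550×10^8 Pa = 22486 psi

22500 psi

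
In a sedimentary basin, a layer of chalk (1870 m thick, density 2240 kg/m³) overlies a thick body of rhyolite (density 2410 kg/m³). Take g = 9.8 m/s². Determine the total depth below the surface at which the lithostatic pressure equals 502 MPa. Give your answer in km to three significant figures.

21.4 km

Pressure at base of upper layers: 2240×9.8×1870 = 4.105×10^7 Pa = 41.05 MPa
Remaining pressure to be supplied by rhyolite: 5.020×10^8 − 4.105×10^7 = 4.609×10^8 Pa
Additional depth in rhyolite = 4.609×10^8 Pa / (2410 kg/m³ × 9.8 m/s²) = 19517 m
Total depth = 1870 m + 19517 m = 21387 m
= 21.387 km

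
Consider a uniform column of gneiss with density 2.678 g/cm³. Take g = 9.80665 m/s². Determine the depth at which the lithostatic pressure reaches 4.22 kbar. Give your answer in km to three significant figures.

h = P/(ρg) = 4.22 kbar / (2678 kg/m³ × 9.80665 m/s²) = 4.220×10^8 Pa / 26262 Pa/m = 16069 m
= 16.069 km

16.1 km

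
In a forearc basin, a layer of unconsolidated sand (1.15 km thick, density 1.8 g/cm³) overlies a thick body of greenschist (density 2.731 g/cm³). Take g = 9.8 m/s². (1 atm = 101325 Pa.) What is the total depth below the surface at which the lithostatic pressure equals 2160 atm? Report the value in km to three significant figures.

Pressure at base of upper layers: 1800×9.8×1150 = 2.029×10^7 Pa = 200.2 atm
Remaining pressure to be supplied by greenschist: 2.189×10^8 − 2.029×10^7 = 1.986×10^8 Pa
Additional depth in greenschist = 1.986×10^8 Pa / (2731 kg/m³ × 9.8 m/s²) = 7419.6 m
Total depth = 1150 m + 7419.6 m = 8569.6 m
= 8.5696 km

8.57 km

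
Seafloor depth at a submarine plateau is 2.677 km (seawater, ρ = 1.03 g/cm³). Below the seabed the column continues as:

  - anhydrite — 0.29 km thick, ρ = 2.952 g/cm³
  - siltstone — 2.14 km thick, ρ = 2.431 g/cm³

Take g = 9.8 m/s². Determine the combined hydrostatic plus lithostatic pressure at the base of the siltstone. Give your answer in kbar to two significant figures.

0.86 kbar

seawater: 1030 kg/m³ × 9.8 m/s² × 2677 m = 2.702×10^7 Pa = 0.2702 kbar
anhydrite: 2952 kg/m³ × 9.8 m/s² × 290 m = 8.390×10^6 Pa = 0.08390 kbar
siltstone: 2431 kg/m³ × 9.8 m/s² × 2140 m = 5.098×10^7 Pa = 0.5098 kbar
Total = 0.2702 + 0.08390 + 0.5098 = 0.86394 kbar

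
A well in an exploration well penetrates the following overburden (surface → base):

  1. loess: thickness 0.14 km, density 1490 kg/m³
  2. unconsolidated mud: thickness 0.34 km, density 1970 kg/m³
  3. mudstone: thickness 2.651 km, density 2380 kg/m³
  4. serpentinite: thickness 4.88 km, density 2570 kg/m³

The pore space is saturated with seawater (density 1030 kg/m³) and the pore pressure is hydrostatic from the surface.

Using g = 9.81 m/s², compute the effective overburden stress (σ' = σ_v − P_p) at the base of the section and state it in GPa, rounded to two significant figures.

0.11 GPa

Overburden (lithostatic) stress σ_v:
loess: 1490 kg/m³ × 9.81 m/s² × 140 m = 2.046×10^6 Pa = 2.046 MPa
unconsolidated mud: 1970 kg/m³ × 9.81 m/s² × 340 m = 6.571×10^6 Pa = 6.571 MPa
mudstone: 2380 kg/m³ × 9.81 m/s² × 2651 m = 6.190×10^7 Pa = 61.90 MPa
serpentinite: 2570 kg/m³ × 9.81 m/s² × 4880 m = 1.230×10^8 Pa = 123.0 MPa
Total = 2.046 + 6.571 + 61.90 + 123.0 = 193.55 MPa
Pore pressure P_p = 1030 kg/m³ × 9.81 m/s² × 8011 m = 8.095×10^7 Pa = 80.95 MPa
Effective stress σ' = σ_v − P_p = 193.5 − 80.95 = 112.60 MPa = 0.11260 GPa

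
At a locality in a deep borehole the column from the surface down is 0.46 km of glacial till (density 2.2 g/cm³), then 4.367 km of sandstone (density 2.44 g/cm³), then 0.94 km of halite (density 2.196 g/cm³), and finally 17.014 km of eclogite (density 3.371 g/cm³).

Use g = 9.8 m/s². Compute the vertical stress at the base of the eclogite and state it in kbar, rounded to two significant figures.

glacial till: 2200 kg/m³ × 9.8 m/s² × 460 m = 9.918×10^6 Pa = 0.09918 kbar
sandstone: 2440 kg/m³ × 9.8 m/s² × 4367 m = 1.044×10^8 Pa = 1.044 kbar
halite: 2196 kg/m³ × 9.8 m/s² × 940 m = 2.023×10^7 Pa = 0.2023 kbar
eclogite: 3371 kg/m³ × 9.8 m/s² × 17014 m = 5.621×10^8 Pa = 5.621 kbar
Total = 0.09918 + 1.044 + 0.2023 + 5.621 = 6.9664 kbar

7.0 kbar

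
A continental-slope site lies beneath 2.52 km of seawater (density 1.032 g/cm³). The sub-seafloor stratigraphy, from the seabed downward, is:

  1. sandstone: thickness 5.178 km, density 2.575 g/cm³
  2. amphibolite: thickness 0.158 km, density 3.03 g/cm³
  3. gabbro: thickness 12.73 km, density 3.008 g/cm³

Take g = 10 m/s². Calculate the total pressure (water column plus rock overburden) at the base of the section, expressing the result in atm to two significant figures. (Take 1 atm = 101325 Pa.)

seawater: 1032 kg/m³ × 10 m/s² × 2520 m = 2.601×10^7 Pa = 256.7 atm
sandstone: 2575 kg/m³ × 10 m/s² × 5178 m = 1.333×10^8 Pa = 1316 atm
amphibolite: 3030 kg/m³ × 10 m/s² × 158 m = 4.787×10^6 Pa = 47.25 atm
gabbro: 3008 kg/m³ × 10 m/s² × 12730 m = 3.829×10^8 Pa = 3779 atm
Total = 256.7 + 1316 + 47.25 + 3779 = 5398.9 atm

5400 atm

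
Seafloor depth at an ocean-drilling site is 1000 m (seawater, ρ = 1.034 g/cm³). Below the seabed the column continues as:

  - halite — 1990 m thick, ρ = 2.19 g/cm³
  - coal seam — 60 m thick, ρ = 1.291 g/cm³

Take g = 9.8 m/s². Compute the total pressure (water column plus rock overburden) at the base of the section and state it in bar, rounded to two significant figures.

seawater: 1034 kg/m³ × 9.8 m/s² × 1000 m = 1.013×10^7 Pa = 101.3 bar
halite: 2190 kg/m³ × 9.8 m/s² × 1990 m = 4.271×10^7 Pa = 427.1 bar
coal seam: 1291 kg/m³ × 9.8 m/s² × 60 m = 7.591×10^5 Pa = 7.591 bar
Total = 101.3 + 427.1 + 7.591 = 536.02 bar

540 bar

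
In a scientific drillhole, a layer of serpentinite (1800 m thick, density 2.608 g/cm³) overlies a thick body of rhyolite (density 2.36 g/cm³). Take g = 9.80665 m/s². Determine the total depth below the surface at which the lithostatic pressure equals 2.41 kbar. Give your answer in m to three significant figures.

10200 m

Pressure at base of upper layers: 2608×9.80665×1800 = 4.604×10^7 Pa = 0.4604 kbar
Remaining pressure to be supplied by rhyolite: 2.410×10^8 − 4.604×10^7 = 1.950×10^8 Pa
Additional depth in rhyolite = 1.950×10^8 Pa / (2360 kg/m³ × 9.80665 m/s²) = 8424.1 m
Total depth = 1800 m + 8424.1 m = 10224 m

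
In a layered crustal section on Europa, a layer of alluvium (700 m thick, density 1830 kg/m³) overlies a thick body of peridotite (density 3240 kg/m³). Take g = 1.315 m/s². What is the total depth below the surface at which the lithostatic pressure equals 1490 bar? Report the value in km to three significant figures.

35.3 km

Pressure at base of upper layers: 1830×1.315×700 = 1.685×10^6 Pa = 16.85 bar
Remaining pressure to be supplied by peridotite: 1.490×10^8 − 1.685×10^6 = 1.473×10^8 Pa
Additional depth in peridotite = 1.473×10^8 Pa / (3240 kg/m³ × 1.315 m/s²) = 34576 m
Total depth = 700 m + 34576 m = 35276 m
= 35.276 km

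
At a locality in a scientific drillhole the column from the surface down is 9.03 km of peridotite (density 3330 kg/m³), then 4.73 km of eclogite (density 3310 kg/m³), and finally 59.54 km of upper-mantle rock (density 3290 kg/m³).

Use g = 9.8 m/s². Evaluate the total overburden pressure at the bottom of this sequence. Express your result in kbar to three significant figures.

peridotite: 3330 kg/m³ × 9.8 m/s² × 9030 m = 2.947×10^8 Pa = 2.947 kbar
eclogite: 3310 kg/m³ × 9.8 m/s² × 4730 m = 1.534×10^8 Pa = 1.534 kbar
upper-mantle rock: 3290 kg/m³ × 9.8 m/s² × 59540 m = 1.920×10^9 Pa = 19.20 kbar
Total = 2.947 + 1.534 + 19.20 = 23.678 kbar

23.7 kbar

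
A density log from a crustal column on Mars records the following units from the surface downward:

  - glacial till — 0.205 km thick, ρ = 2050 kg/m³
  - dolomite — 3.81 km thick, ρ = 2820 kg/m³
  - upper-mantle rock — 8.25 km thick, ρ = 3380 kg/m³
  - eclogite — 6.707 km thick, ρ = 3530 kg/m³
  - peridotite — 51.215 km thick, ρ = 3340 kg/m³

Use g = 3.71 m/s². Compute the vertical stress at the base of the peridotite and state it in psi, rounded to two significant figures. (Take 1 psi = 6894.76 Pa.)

130000 psi

glacial till: 2050 kg/m³ × 3.71 m/s² × 205 m = 1.559×10^6 Pa = 226.1 psi
dolomite: 2820 kg/m³ × 3.71 m/s² × 3810 m = 3.986×10^7 Pa = 5781 psi
upper-mantle rock: 3380 kg/m³ × 3.71 m/s² × 8250 m = 1.035×10^8 Pa = 15005 psi
eclogite: 3530 kg/m³ × 3.71 m/s² × 6707 m = 8.784×10^7 Pa = 12740 psi
peridotite: 3340 kg/m³ × 3.71 m/s² × 51215 m = 6.346×10^8 Pa = 92045 psi
Total = 226.1 + 5781 + 15005 + 12740 + 92045 = 1.2580×10^5 psi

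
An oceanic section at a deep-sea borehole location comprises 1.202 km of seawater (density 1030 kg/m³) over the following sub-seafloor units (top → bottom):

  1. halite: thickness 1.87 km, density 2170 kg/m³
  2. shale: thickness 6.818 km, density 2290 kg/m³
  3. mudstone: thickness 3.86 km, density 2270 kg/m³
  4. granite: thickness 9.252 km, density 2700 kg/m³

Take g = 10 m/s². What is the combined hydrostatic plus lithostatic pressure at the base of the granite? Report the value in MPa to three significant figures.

547 MPa

seawater: 1030 kg/m³ × 10 m/s² × 1202 m = 1.238×10^7 Pa = 12.38 MPa
halite: 2170 kg/m³ × 10 m/s² × 1870 m = 4.058×10^7 Pa = 40.58 MPa
shale: 2290 kg/m³ × 10 m/s² × 6818 m = 1.561×10^8 Pa = 156.1 MPa
mudstone: 2270 kg/m³ × 10 m/s² × 3860 m = 8.762×10^7 Pa = 87.62 MPa
granite: 2700 kg/m³ × 10 m/s² × 9252 m = 2.498×10^8 Pa = 249.8 MPa
Total = 12.38 + 40.58 + 156.1 + 87.62 + 249.8 = 546.52 MPa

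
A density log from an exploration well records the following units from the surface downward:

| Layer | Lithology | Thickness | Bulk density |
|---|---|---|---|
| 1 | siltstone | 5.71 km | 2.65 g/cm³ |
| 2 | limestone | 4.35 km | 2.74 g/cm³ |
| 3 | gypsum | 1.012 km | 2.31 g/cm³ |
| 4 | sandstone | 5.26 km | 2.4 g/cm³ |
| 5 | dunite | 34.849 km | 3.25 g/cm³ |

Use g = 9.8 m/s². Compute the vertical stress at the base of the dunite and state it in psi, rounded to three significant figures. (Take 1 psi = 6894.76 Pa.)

siltstone: 2650 kg/m³ × 9.8 m/s² × 5710 m = 1.483×10^8 Pa = 21507 psi
limestone: 2740 kg/m³ × 9.8 m/s² × 4350 m = 1.168×10^8 Pa = 16941 psi
gypsum: 2310 kg/m³ × 9.8 m/s² × 1012 m = 2.291×10^7 Pa = 3323 psi
sandstone: 2400 kg/m³ × 9.8 m/s² × 5260 m = 1.237×10^8 Pa = 17943 psi
dunite: 3250 kg/m³ × 9.8 m/s² × 34849 m = 1.110×10^9 Pa = 1.610×10^5 psi
Total = 21507 + 16941 + 3323 + 17943 + 1.610×10^5 = 2.2070×10^5 psi

221000 psi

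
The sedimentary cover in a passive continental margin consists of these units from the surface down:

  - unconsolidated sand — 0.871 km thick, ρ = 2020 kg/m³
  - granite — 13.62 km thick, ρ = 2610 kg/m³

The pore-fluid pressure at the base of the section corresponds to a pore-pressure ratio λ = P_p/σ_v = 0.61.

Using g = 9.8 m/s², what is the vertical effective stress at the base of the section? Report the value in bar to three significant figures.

1430 bar

Overburden (lithostatic) stress σ_v:
unconsolidated sand: 2020 kg/m³ × 9.8 m/s² × 871 m = 1.724×10^7 Pa = 17.24 MPa
granite: 2610 kg/m³ × 9.8 m/s² × 13620 m = 3.484×10^8 Pa = 348.4 MPa
Total = 17.24 + 348.4 = 365.61 MPa
Pore pressure P_p = λ·σ_v = 0.61 × 365.6 MPa = 223.0 MPa
Effective stress σ' = σ_v − P_p = 365.6 − 223.0 = 142.59 MPa = 1425.9 bar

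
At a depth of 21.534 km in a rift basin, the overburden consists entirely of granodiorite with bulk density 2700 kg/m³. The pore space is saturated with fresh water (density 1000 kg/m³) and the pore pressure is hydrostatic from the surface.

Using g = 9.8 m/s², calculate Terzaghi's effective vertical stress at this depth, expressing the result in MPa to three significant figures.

Overburden (lithostatic) stress σ_v:
granodiorite: 2700 kg/m³ × 9.8 m/s² × 21534 m = 5.698×10^8 Pa = 569.8 MPa
Pore pressure P_p = 1000 kg/m³ × 9.8 m/s² × 21534 m = 2.110×10^8 Pa = 211.0 MPa
Effective stress σ' = σ_v − P_p = 569.8 − 211.0 = 358.76 MPa

359 MPa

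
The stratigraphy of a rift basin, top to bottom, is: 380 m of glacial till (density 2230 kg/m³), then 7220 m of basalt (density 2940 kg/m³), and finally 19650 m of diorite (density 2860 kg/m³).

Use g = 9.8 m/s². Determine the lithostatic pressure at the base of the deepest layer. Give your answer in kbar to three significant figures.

7.67 kbar

glacial till: 2230 kg/m³ × 9.8 m/s² × 380 m = 8.305×10^6 Pa = 0.08305 kbar
basalt: 2940 kg/m³ × 9.8 m/s² × 7220 m = 2.080×10^8 Pa = 2.080 kbar
diorite: 2860 kg/m³ × 9.8 m/s² × 19650 m = 5.508×10^8 Pa = 5.508 kbar
Total = 0.08305 + 2.080 + 5.508 = 7.6708 kbar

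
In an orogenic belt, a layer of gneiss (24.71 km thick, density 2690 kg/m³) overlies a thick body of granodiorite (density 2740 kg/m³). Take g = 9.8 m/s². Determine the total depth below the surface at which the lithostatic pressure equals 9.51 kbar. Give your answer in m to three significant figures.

35900 m

Pressure at base of upper layers: 2690×9.8×24710 = 6.514×10^8 Pa = 6.514 kbar
Remaining pressure to be supplied by granodiorite: 9.510×10^8 − 6.514×10^8 = 2.996×10^8 Pa
Additional depth in granodiorite = 2.996×10^8 Pa / (2740 kg/m³ × 9.8 m/s²) = 11157 m
Total depth = 24710 m + 11157 m = 35867 m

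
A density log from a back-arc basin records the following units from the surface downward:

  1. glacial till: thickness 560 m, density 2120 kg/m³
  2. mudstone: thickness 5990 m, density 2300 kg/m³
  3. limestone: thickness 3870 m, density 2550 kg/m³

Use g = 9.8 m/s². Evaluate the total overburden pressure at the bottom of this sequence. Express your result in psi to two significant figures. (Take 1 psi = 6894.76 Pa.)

glacial till: 2120 kg/m³ × 9.8 m/s² × 560 m = 1.163×10^7 Pa = 1687 psi
mudstone: 2300 kg/m³ × 9.8 m/s² × 5990 m = 1.350×10^8 Pa = 19582 psi
limestone: 2550 kg/m³ × 9.8 m/s² × 3870 m = 9.671×10^7 Pa = 14027 psi
Total = 1687 + 19582 + 14027 = 35296 psi

35000 psi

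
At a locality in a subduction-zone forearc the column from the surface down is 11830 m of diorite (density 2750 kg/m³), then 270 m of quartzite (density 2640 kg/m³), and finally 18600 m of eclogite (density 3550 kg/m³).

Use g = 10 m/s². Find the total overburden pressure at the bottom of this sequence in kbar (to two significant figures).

diorite: 2750 kg/m³ × 10 m/s² × 11830 m = 3.253×10^8 Pa = 3.253 kbar
quartzite: 2640 kg/m³ × 10 m/s² × 270 m = 7.128×10^6 Pa = 0.07128 kbar
eclogite: 3550 kg/m³ × 10 m/s² × 18600 m = 6.603×10^8 Pa = 6.603 kbar
Total = 3.253 + 0.07128 + 6.603 = 9.9275 kbar

9.9 kbar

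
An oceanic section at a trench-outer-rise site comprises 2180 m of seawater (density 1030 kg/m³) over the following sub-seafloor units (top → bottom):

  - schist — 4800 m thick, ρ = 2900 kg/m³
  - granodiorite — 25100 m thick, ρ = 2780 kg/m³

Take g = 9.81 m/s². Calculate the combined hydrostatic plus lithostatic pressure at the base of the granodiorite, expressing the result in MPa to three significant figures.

seawater: 1030 kg/m³ × 9.81 m/s² × 2180 m = 2.203×10^7 Pa = 22.03 MPa
schist: 2900 kg/m³ × 9.81 m/s² × 4800 m = 1.366×10^8 Pa = 136.6 MPa
granodiorite: 2780 kg/m³ × 9.81 m/s² × 25100 m = 6.845×10^8 Pa = 684.5 MPa
Total = 22.03 + 136.6 + 684.5 = 843.10 MPa

843 MPa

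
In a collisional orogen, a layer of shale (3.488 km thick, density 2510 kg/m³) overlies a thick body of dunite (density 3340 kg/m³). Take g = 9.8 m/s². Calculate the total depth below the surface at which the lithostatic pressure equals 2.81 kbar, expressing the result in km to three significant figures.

9.45 km

Pressure at base of upper layers: 2510×9.8×3488 = 8.580×10^7 Pa = 0.8580 kbar
Remaining pressure to be supplied by dunite: 2.810×10^8 − 8.580×10^7 = 1.952×10^8 Pa
Additional depth in dunite = 1.952×10^8 Pa / (3340 kg/m³ × 9.8 m/s²) = 5963.6 m
Total depth = 3488 m + 5963.6 m = 9451.6 m
= 9.4516 km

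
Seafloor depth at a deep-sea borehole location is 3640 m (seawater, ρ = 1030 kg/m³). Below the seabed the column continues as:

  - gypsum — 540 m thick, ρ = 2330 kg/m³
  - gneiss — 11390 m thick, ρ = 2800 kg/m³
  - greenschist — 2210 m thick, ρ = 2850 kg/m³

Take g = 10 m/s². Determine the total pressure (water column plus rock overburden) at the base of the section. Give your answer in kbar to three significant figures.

seawater: 1030 kg/m³ × 10 m/s² × 3640 m = 3.749×10^7 Pa = 0.3749 kbar
gypsum: 2330 kg/m³ × 10 m/s² × 540 m = 1.258×10^7 Pa = 0.1258 kbar
gneiss: 2800 kg/m³ × 10 m/s² × 11390 m = 3.189×10^8 Pa = 3.189 kbar
greenschist: 2850 kg/m³ × 10 m/s² × 2210 m = 6.298×10^7 Pa = 0.6299 kbar
Total = 0.3749 + 0.1258 + 3.189 + 0.6299 = 4.3198 kbar

4.32 kbar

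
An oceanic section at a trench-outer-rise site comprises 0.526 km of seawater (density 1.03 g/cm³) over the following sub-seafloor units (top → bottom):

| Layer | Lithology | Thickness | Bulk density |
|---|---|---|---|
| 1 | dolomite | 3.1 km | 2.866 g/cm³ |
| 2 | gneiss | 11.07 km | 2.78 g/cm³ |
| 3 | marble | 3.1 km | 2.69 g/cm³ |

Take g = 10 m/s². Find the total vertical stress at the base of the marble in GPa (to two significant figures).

0.49 GPa

seawater: 1030 kg/m³ × 10 m/s² × 526 m = 5.418×10^6 Pa = 5.418×10^-3 GPa
dolomite: 2866 kg/m³ × 10 m/s² × 3100 m = 8.885×10^7 Pa = 0.08885 GPa
gneiss: 2780 kg/m³ × 10 m/s² × 11070 m = 3.077×10^8 Pa = 0.3077 GPa
marble: 2690 kg/m³ × 10 m/s² × 3100 m = 8.339×10^7 Pa = 0.08339 GPa
Total = 5.418×10^-3 + 0.08885 + 0.3077 + 0.08339 = 0.48540 GPa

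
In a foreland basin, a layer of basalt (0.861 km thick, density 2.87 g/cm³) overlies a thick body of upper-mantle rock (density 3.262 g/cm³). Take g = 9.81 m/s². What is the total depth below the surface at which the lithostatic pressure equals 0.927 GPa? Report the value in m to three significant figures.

29100 m

Pressure at base of upper layers: 2870×9.81×861 = 2.424×10^7 Pa = 0.02424 GPa
Remaining pressure to be supplied by upper-mantle rock: 9.270×10^8 − 2.424×10^7 = 9.028×10^8 Pa
Additional depth in upper-mantle rock = 9.028×10^8 Pa / (3262 kg/m³ × 9.81 m/s²) = 28211 m
Total depth = 861 m + 28211 m = 29072 m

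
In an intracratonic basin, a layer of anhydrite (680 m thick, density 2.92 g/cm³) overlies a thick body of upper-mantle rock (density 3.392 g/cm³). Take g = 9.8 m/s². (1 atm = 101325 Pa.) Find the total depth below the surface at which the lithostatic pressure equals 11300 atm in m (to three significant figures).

Pressure at base of upper layers: 2920×9.8×680 = 1.946×10^7 Pa = 192.0 atm
Remaining pressure to be supplied by upper-mantle rock: 1.145×10^9 − 1.946×10^7 = 1.126×10^9 Pa
Additional depth in upper-mantle rock = 1.126×10^9 Pa / (3392 kg/m³ × 9.8 m/s²) = 33859 m
Total depth = 680 m + 33859 m = 34539 m

34500 m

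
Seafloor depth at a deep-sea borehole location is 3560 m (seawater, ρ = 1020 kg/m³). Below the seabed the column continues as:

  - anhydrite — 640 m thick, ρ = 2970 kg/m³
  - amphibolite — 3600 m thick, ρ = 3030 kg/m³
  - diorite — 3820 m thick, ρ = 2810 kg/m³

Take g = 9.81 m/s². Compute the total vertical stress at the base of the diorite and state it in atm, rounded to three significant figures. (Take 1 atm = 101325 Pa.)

seawater: 1020 kg/m³ × 9.81 m/s² × 3560 m = 3.562×10^7 Pa = 351.6 atm
anhydrite: 2970 kg/m³ × 9.81 m/s² × 640 m = 1.865×10^7 Pa = 184.0 atm
amphibolite: 3030 kg/m³ × 9.81 m/s² × 3600 m = 1.070×10^8 Pa = 1056 atm
diorite: 2810 kg/m³ × 9.81 m/s² × 3820 m = 1.053×10^8 Pa = 1039 atm
Total = 351.6 + 184.0 + 1056 + 1039 = 2630.9 atm

2630 atm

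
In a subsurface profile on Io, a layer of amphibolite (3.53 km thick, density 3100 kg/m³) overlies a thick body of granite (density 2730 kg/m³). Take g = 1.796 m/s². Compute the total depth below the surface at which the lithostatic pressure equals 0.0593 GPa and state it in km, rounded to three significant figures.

Pressure at base of upper layers: 3100×1.796×3530 = 1.965×10^7 Pa = 0.01965 GPa
Remaining pressure to be supplied by granite: 5.930×10^7 − 1.965×10^7 = 3.965×10^7 Pa
Additional depth in granite = 3.965×10^7 Pa / (2730 kg/m³ × 1.796 m/s²) = 8086.0 m
Total depth = 3530 m + 8086.0 m = 11616 m
= 11.616 km

11.6 km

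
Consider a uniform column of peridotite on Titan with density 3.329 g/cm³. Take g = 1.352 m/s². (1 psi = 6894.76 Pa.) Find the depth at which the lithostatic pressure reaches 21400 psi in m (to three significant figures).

h = P/(ρg) = 21400 psi / (3329 kg/m³ × 1.352 m/s²) = 1.475×10^8 Pa / 4500.8 Pa/m = 32783 m

32800 m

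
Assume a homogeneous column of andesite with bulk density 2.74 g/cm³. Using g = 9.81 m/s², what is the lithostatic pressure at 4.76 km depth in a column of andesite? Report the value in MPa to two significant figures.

andesite: 2740 kg/m³ × 9.81 m/s² × 4760 m = 1.279×10^8 Pa = 127.9 MPa

130 MPa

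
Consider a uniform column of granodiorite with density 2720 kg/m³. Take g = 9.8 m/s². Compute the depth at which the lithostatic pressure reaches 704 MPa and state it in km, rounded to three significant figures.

26.4 km

h = P/(ρg) = 704 MPa / (2720 kg/m³ × 9.8 m/s²) = 7.040×10^8 Pa / 26656 Pa/m = 26411 m
= 26.411 km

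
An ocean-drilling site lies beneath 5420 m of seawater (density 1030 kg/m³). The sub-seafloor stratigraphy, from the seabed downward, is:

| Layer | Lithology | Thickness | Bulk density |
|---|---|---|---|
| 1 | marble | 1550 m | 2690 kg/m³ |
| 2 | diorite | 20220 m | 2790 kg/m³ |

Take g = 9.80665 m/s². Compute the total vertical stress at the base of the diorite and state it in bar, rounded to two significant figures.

6500 bar

seawater: 1030 kg/m³ × 9.80665 m/s² × 5420 m = 5.475×10^7 Pa = 547.5 bar
marble: 2690 kg/m³ × 9.80665 m/s² × 1550 m = 4.089×10^7 Pa = 408.9 bar
diorite: 2790 kg/m³ × 9.80665 m/s² × 20220 m = 5.532×10^8 Pa = 5532 bar
Total = 547.5 + 408.9 + 5532 = 6488.7 bar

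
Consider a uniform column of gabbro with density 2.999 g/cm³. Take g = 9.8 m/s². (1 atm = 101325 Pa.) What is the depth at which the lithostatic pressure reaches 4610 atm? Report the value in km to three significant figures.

h = P/(ρg) = 4610 atm / (2999 kg/m³ × 9.8 m/s²) = 4.671×10^8 Pa / 29390 Pa/m = 15893 m
= 15.893 km

15.9 km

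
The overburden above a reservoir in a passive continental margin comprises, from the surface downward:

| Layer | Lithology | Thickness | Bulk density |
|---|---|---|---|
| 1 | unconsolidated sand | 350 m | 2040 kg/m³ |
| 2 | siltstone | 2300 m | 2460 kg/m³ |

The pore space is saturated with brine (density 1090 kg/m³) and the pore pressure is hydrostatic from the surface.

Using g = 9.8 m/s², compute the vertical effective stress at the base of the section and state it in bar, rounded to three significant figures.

341 bar

Overburden (lithostatic) stress σ_v:
unconsolidated sand: 2040 kg/m³ × 9.8 m/s² × 350 m = 6.997×10^6 Pa = 6.997 MPa
siltstone: 2460 kg/m³ × 9.8 m/s² × 2300 m = 5.545×10^7 Pa = 55.45 MPa
Total = 6.997 + 55.45 = 62.446 MPa
Pore pressure P_p = 1090 kg/m³ × 9.8 m/s² × 2650 m = 2.831×10^7 Pa = 28.31 MPa
Effective stress σ' = σ_v − P_p = 62.45 − 28.31 = 34.138 MPa = 341.38 bar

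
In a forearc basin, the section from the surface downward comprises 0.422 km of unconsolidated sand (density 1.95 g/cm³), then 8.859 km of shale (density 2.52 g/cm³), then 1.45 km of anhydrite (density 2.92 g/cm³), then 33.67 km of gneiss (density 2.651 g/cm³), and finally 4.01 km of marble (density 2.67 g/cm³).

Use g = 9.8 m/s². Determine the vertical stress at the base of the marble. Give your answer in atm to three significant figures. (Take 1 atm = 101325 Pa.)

12300 atm

unconsolidated sand: 1950 kg/m³ × 9.8 m/s² × 422 m = 8.064×10^6 Pa = 79.59 atm
shale: 2520 kg/m³ × 9.8 m/s² × 8859 m = 2.188×10^8 Pa = 2159 atm
anhydrite: 2920 kg/m³ × 9.8 m/s² × 1450 m = 4.149×10^7 Pa = 409.5 atm
gneiss: 2651 kg/m³ × 9.8 m/s² × 33670 m = 8.747×10^8 Pa = 8633 atm
marble: 2670 kg/m³ × 9.8 m/s² × 4010 m = 1.049×10^8 Pa = 1036 atm
Total = 79.59 + 2159 + 409.5 + 8633 + 1036 = 12317 atm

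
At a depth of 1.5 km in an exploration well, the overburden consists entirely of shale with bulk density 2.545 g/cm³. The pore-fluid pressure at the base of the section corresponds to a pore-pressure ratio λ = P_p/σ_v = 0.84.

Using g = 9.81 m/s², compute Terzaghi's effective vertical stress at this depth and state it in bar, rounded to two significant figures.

60 bar

Overburden (lithostatic) stress σ_v:
shale: 2545 kg/m³ × 9.81 m/s² × 1500 m = 3.745×10^7 Pa = 37.45 MPa
Pore pressure P_p = λ·σ_v = 0.84 × 37.45 MPa = 31.46 MPa
Effective stress σ' = σ_v − P_p = 37.45 − 31.46 = 5.9919 MPa = 59.919 bar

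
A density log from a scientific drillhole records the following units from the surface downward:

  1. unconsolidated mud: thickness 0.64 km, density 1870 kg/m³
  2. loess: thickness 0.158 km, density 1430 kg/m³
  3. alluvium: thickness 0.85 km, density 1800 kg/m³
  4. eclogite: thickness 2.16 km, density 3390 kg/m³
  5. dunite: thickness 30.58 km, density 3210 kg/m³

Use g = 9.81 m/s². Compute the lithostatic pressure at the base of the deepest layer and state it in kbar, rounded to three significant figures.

10.6 kbar

unconsolidated mud: 1870 kg/m³ × 9.81 m/s² × 640 m = 1.174×10^7 Pa = 0.1174 kbar
loess: 1430 kg/m³ × 9.81 m/s² × 158 m = 2.216×10^6 Pa = 0.02216 kbar
alluvium: 1800 kg/m³ × 9.81 m/s² × 850 m = 1.501×10^7 Pa = 0.1501 kbar
eclogite: 3390 kg/m³ × 9.81 m/s² × 2160 m = 7.183×10^7 Pa = 0.7183 kbar
dunite: 3210 kg/m³ × 9.81 m/s² × 30580 m = 9.630×10^8 Pa = 9.630 kbar
Total = 0.1174 + 0.02216 + 0.1501 + 0.7183 + 9.630 = 10.638 kbar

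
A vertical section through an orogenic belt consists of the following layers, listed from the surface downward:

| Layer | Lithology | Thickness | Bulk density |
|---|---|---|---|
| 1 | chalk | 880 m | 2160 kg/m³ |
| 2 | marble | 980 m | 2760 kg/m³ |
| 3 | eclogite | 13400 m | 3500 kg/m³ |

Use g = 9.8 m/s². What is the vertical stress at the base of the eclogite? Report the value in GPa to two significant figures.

0.50 GPa

chalk: 2160 kg/m³ × 9.8 m/s² × 880 m = 1.863×10^7 Pa = 0.01863 GPa
marble: 2760 kg/m³ × 9.8 m/s² × 980 m = 2.651×10^7 Pa = 0.02651 GPa
eclogite: 3500 kg/m³ × 9.8 m/s² × 13400 m = 4.596×10^8 Pa = 0.4596 GPa
Total = 0.01863 + 0.02651 + 0.4596 = 0.50475 GPa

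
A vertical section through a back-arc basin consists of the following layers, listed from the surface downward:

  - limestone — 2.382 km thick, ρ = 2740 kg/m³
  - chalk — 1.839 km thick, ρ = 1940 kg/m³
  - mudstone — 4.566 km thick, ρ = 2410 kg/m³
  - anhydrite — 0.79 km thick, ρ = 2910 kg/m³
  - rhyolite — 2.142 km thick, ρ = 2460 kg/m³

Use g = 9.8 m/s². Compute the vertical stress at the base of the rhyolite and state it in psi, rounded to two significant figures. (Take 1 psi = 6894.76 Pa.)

limestone: 2740 kg/m³ × 9.8 m/s² × 2382 m = 6.396×10^7 Pa = 9277 psi
chalk: 1940 kg/m³ × 9.8 m/s² × 1839 m = 3.496×10^7 Pa = 5071 psi
mudstone: 2410 kg/m³ × 9.8 m/s² × 4566 m = 1.078×10^8 Pa = 15641 psi
anhydrite: 2910 kg/m³ × 9.8 m/s² × 790 m = 2.253×10^7 Pa = 3268 psi
rhyolite: 2460 kg/m³ × 9.8 m/s² × 2142 m = 5.164×10^7 Pa = 7490 psi
Total = 9277 + 5071 + 15641 + 3268 + 7490 = 40746 psi

41000 psi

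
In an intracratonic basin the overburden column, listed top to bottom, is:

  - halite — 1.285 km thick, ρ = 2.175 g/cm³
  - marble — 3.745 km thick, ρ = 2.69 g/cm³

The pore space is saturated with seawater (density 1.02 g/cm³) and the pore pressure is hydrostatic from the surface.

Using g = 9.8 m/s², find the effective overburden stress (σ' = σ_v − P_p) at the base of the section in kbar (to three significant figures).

Overburden (lithostatic) stress σ_v:
halite: 2175 kg/m³ × 9.8 m/s² × 1285 m = 2.739×10^7 Pa = 27.39 MPa
marble: 2690 kg/m³ × 9.8 m/s² × 3745 m = 9.873×10^7 Pa = 98.73 MPa
Total = 27.39 + 98.73 = 126.12 MPa
Pore pressure P_p = 1020 kg/m³ × 9.8 m/s² × 5030 m = 5.028×10^7 Pa = 50.28 MPa
Effective stress σ' = σ_v − P_p = 126.1 − 50.28 = 75.836 MPa = 0.75836 kbar

0.758 kbar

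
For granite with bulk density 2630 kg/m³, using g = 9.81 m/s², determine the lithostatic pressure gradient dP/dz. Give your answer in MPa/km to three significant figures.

dP/dz = ρg = 2630 kg/m³ × 9.81 m/s² = 25800 Pa/m
= 25800 Pa/m × (1 MPa/km / 1000.0 Pa/m) = 25.800 MPa/km

25.8 MPa/km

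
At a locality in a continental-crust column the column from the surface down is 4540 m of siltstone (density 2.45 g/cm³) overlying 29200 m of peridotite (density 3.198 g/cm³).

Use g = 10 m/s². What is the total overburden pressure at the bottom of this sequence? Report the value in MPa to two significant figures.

siltstone: 2450 kg/m³ × 10 m/s² × 4540 m = 1.112×10^8 Pa = 111.2 MPa
peridotite: 3198 kg/m³ × 10 m/s² × 29200 m = 9.338×10^8 Pa = 933.8 MPa
Total = 111.2 + 933.8 = 1045.0 MPa

1000 MPa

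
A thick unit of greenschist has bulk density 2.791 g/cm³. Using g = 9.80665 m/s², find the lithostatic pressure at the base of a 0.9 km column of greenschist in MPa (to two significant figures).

25 MPa

greenschist: 2791 kg/m³ × 9.80665 m/s² × 900 m = 2.463×10^7 Pa = 24.63 MPa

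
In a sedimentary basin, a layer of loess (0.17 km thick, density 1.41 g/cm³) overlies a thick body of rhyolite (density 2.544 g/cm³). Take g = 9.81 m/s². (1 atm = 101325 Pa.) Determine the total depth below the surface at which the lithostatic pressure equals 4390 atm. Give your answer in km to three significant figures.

17.9 km

Pressure at base of upper layers: 1410×9.81×170 = 2.351×10^6 Pa = 23.21 atm
Remaining pressure to be supplied by rhyolite: 4.448×10^8 − 2.351×10^6 = 4.425×10^8 Pa
Additional depth in rhyolite = 4.425×10^8 Pa / (2544 kg/m³ × 9.81 m/s²) = 17729 m
Total depth = 170 m + 17729 m = 17899 m
= 17.899 km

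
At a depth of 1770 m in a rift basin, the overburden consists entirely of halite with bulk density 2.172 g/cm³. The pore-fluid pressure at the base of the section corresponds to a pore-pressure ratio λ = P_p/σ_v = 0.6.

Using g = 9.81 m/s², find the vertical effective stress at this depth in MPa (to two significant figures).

Overburden (lithostatic) stress σ_v:
halite: 2172 kg/m³ × 9.81 m/s² × 1770 m = 3.771×10^7 Pa = 37.71 MPa
Pore pressure P_p = λ·σ_v = 0.6 × 37.71 MPa = 22.63 MPa
Effective stress σ' = σ_v − P_p = 37.71 − 22.63 = 15.086 MPa

15 MPa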